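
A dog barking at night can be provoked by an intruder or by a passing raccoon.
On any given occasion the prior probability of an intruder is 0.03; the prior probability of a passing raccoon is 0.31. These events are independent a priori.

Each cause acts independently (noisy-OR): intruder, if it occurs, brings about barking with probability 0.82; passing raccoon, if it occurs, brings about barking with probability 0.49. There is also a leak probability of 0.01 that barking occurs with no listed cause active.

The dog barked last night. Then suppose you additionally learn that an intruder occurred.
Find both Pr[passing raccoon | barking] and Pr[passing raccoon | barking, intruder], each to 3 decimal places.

Pr[passing raccoon | barking] ≈ 0.869; Pr[passing raccoon | barking, intruder] ≈ 0.332

Under noisy-OR, P(barking | causes) = 1 − (1−0.01)·∏(1−qᵢ) over the active causes.
Enumerate the 4 (intruder, passing raccoon) configurations and weight by the priors:
  P(barking) = 0.01·0.97·0.69 + 0.4951·0.97·0.31 + 0.8218·0.03·0.69 + 0.909118·0.03·0.31
        = 0.006693 + 0.148877 + 0.017011 + 0.008455 = 0.181036
The terms with passing raccoon present sum to 0.157332, so
  P(passing raccoon | barking) = 0.157332 / 0.181036 ≈ 0.869

With the extra evidence:
For the numerator, keep only passing raccoon=true terms: 0.909118·0.31 = 0.281827
The normalizing constant is 0.8218·0.69 + 0.909118·0.31 = 0.848869
Posterior = 0.281827 / 0.848869 ≈ 0.332
This is intercausal reasoning (explaining away): once intruder accounts for the barking, passing raccoon becomes less likely.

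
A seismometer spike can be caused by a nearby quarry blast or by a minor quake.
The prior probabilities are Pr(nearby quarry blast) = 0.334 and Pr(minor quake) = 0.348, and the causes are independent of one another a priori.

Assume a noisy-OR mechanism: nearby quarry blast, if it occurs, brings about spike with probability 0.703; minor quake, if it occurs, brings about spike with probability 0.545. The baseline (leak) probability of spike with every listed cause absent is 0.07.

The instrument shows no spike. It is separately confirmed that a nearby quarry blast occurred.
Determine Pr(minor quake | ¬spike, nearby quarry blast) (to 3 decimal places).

Under noisy-OR, P(spike | causes) = 1 − (1−0.07)·∏(1−qᵢ) over the active causes.
Enumerate both values of minor quake and weight by the priors:
  P(¬spike | nearby quarry blast) = 0.27621·0.652 + 0.125676·0.348
        = 0.180089 + 0.043735 = 0.223824
The terms with minor quake present sum to 0.043735, so
  P(minor quake | ¬spike, nearby quarry blast) = 0.043735 / 0.223824 ≈ 0.195

Pr(minor quake | ¬spike, nearby quarry blast) ≈ 0.195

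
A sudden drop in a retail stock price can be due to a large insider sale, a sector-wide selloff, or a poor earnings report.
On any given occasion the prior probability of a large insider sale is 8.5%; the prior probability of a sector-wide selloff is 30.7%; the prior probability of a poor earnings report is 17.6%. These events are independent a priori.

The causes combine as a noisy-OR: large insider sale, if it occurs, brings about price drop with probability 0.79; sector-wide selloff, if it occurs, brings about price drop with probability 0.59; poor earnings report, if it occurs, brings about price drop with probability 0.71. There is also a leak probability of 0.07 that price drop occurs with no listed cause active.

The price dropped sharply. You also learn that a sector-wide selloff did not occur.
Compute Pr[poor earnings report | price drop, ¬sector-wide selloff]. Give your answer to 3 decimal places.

Under noisy-OR, P(price drop | causes) = 1 − (1−0.07)·∏(1−qᵢ) over the active causes.
Enumerate the 4 (large insider sale, poor earnings report) configurations and weight by the priors:
  P(price drop | ¬sector-wide selloff) = 0.07·0.915·0.824 + 0.7303·0.915·0.176 + 0.8047·0.085·0.824 + 0.943363·0.085·0.176
        = 0.052777 + 0.117608 + 0.056361 + 0.014113 = 0.240859
Keeping only the poor earnings report-present terms gives 0.131721, so
  P(poor earnings report | price drop, ¬sector-wide selloff) = 0.131721 / 0.240859 ≈ 0.547

Pr[poor earnings report | price drop, ¬sector-wide selloff] ≈ 0.547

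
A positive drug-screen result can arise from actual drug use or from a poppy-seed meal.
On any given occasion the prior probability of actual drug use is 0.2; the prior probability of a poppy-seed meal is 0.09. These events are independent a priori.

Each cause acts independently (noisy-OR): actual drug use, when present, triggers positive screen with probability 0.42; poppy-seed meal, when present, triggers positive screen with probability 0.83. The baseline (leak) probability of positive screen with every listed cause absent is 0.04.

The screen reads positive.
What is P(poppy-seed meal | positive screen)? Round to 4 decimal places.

P(poppy-seed meal | positive screen) ≈ 0.4108

Under noisy-OR, P(positive screen | causes) = 1 − (1−0.04)·∏(1−qᵢ) over the active causes.
Sum P(positive screen|·) weighted by the priors over the 4 (actual drug use, poppy-seed meal) configurations:
  P(positive screen) = 0.04×0.8×0.91 + 0.8368×0.8×0.09 + 0.4432×0.2×0.91 + 0.905344×0.2×0.09
        = 0.029120 + 0.060250 + 0.080662 + 0.016296 = 0.186328
Configurations with poppy-seed meal contribute 0.076546, so
  P(poppy-seed meal | positive screen) = 0.076546 / 0.186328 ≈ 0.4108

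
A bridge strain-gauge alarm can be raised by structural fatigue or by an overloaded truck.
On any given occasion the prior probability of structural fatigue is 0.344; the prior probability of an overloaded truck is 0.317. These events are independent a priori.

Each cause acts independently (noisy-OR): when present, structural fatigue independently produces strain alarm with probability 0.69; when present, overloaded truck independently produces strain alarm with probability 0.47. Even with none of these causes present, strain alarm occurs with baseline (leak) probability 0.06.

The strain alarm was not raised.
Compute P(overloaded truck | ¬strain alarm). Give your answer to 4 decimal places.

Under noisy-OR, P(strain alarm | causes) = 1 − (1−0.06)·∏(1−qᵢ) over the active causes.
P(¬strain alarm) = 0.94×0.656×0.683 + 0.4982×0.656×0.317 + 0.2914×0.344×0.683 + 0.154442×0.344×0.317 = 0.421165 + 0.103602 + 0.068465 + 0.016842 = 0.610074
Of this, 0.120444 comes from 0.103602 + 0.016842 (the overloaded truck=true cases).
Hence the posterior is 0.120444/0.610074 ≈ 0.1974.

P(overloaded truck | ¬strain alarm) ≈ 0.1974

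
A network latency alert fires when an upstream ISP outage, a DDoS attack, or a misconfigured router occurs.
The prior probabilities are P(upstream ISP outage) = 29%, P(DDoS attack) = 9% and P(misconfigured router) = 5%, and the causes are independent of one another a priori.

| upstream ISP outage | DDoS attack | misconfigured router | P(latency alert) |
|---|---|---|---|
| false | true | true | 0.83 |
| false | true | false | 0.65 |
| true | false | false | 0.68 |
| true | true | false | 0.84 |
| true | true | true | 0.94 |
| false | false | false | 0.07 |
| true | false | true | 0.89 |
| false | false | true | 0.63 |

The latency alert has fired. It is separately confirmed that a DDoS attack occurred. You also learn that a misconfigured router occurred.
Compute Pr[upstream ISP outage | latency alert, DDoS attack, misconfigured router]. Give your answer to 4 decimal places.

Pr[upstream ISP outage | latency alert, DDoS attack, misconfigured router] ≈ 0.3163

Weight on upstream ISP outage=true, given the evidence: 0.94×0.29 = 0.272600
Normalizer over all consistent configurations: 0.83×0.71 + 0.94×0.29 = 0.861900
P(upstream ISP outage | latency alert, DDoS attack, misconfigured router) = 0.272600/0.861900 ≈ 0.3163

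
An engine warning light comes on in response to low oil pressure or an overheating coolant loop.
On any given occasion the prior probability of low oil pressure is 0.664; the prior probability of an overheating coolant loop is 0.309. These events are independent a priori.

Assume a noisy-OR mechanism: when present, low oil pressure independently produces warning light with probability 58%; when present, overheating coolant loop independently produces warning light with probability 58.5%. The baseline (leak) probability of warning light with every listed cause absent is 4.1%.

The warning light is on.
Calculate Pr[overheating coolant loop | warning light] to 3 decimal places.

Under noisy-OR, P(warning light | causes) = 1 − (1−0.041)·∏(1−qᵢ) over the active causes.
P(warning light) = 0.041·0.336·0.691 + 0.602015·0.336·0.309 + 0.59722·0.664·0.691 + 0.832846·0.664·0.309 = 0.009519 + 0.062504 + 0.274019 + 0.170880 = 0.516922
The overheating coolant loop-present share is 0.062504 + 0.170880 = 0.233384.
Hence the posterior is 0.233384/0.516922 ≈ 0.451.

Pr[overheating coolant loop | warning light] ≈ 0.451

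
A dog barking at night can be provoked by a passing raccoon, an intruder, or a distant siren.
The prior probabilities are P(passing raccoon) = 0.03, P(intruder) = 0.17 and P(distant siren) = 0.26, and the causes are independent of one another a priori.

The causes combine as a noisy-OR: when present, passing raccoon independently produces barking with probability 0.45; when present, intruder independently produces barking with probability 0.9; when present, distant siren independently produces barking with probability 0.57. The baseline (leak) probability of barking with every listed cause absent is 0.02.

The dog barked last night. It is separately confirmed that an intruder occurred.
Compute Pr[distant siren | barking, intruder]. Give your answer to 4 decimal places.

Pr[distant siren | barking, intruder] ≈ 0.2716

Under noisy-OR, P(barking | causes) = 1 − (1−0.02)·∏(1−qᵢ) over the active causes.
P(barking | intruder) = 0.902*0.97*0.74 + 0.95786*0.97*0.26 + 0.9461*0.03*0.74 + 0.976823*0.03*0.26 = 0.647456 + 0.241572 + 0.021003 + 0.007619 = 0.917650
Restricting to configurations with distant siren present: 0.241572 + 0.007619 = 0.249191.
Hence the posterior is 0.249191/0.917650 ≈ 0.2716.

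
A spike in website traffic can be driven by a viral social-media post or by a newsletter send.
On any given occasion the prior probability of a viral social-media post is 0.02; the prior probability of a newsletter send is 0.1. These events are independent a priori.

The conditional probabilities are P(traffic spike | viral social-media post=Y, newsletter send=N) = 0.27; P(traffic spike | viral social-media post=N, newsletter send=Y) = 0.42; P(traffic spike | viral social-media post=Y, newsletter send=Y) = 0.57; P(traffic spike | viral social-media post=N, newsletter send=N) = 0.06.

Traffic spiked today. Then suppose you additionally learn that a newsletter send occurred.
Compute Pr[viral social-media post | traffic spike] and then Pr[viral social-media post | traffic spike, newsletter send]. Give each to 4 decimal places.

P(traffic spike) = 0.06·0.98·0.9 + 0.42·0.98·0.1 + 0.27·0.02·0.9 + 0.57·0.02·0.1 = 0.052920 + 0.041160 + 0.004860 + 0.001140 = 0.100080
Restricting to configurations with viral social-media post present: 0.004860 + 0.001140 = 0.006000.
P(viral social-media post | traffic spike) = 0.006000 / 0.100080 ≈ 0.0600

With the extra evidence:
By total probability over both values of viral social-media post:
  P(traffic spike | newsletter send) = 0.42·0.98 + 0.57·0.02
        = 0.411600 + 0.011400 = 0.423000
The terms with viral social-media post present sum to 0.011400, so
  P(viral social-media post | traffic spike, newsletter send) = 0.011400 / 0.423000 ≈ 0.0270

Pr[viral social-media post | traffic spike] ≈ 0.0600; Pr[viral social-media post | traffic spike, newsletter send] ≈ 0.0270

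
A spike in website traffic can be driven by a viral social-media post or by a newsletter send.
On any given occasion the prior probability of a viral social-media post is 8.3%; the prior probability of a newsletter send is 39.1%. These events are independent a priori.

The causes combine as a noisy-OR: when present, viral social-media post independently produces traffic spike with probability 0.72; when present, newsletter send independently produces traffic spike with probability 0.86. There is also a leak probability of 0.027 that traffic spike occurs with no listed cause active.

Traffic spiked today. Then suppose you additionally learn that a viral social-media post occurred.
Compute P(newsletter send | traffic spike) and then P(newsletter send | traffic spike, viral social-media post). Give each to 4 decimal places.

P(newsletter send | traffic spike) ≈ 0.8680; P(newsletter send | traffic spike, viral social-media post) ≈ 0.4591

Under noisy-OR, P(traffic spike | causes) = 1 − (1−0.027)·∏(1−qᵢ) over the active causes.
Sum P(traffic spike|·) weighted by the priors over the 4 (viral social-media post, newsletter send) configurations:
  P(traffic spike) = 0.027·0.917·0.609 + 0.86378·0.917·0.391 + 0.72756·0.083·0.609 + 0.961858·0.083·0.391
        = 0.015078 + 0.309706 + 0.036776 + 0.031215 = 0.392775
Configurations with newsletter send contribute 0.340921, so
  P(newsletter send | traffic spike) = 0.340921 / 0.392775 ≈ 0.8680

With the extra evidence:
Weight on newsletter send=true, given the evidence: 0.961858×0.391 = 0.376086
Normalizer over all consistent configurations: 0.72756×0.609 + 0.961858×0.391 = 0.819170
P(newsletter send | traffic spike, viral social-media post) = 0.376086/0.819170 ≈ 0.4591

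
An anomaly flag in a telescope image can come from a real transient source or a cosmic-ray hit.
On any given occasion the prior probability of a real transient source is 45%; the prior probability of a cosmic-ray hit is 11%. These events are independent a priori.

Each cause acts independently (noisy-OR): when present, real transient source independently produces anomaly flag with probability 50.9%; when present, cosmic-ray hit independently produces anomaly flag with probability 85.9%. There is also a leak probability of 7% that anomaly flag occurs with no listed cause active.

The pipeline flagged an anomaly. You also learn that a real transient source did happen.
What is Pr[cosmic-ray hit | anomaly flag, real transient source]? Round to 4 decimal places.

Pr[cosmic-ray hit | anomaly flag, real transient source] ≈ 0.1755

Under noisy-OR, P(anomaly flag | causes) = 1 − (1−0.07)·∏(1−qᵢ) over the active causes.
P(anomaly flag | real transient source) = 0.54337×0.89 + 0.935615×0.11 = 0.483599 + 0.102918 = 0.586517
Of this, 0.102918 comes from 0.935615×0.11 (the cosmic-ray hit=true cases).
So P(cosmic-ray hit | anomaly flag, real transient source) = 0.102918/0.586517 ≈ 0.1755.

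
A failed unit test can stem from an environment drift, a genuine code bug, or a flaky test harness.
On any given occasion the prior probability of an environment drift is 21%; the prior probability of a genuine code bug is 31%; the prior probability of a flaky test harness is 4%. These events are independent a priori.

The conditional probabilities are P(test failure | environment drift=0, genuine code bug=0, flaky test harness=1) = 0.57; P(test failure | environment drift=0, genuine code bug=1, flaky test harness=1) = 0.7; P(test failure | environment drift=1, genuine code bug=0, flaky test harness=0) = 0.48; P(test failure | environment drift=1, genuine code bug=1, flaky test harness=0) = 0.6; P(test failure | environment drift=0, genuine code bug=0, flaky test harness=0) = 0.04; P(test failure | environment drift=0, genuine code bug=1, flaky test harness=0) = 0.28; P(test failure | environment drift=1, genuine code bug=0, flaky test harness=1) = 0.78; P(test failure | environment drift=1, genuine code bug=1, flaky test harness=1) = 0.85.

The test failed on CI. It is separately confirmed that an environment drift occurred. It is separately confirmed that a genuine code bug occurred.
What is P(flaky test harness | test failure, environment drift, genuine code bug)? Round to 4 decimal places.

Numerator (weight on configurations with flaky test harness): 0.85×0.04 = 0.034000
Normalizer over all consistent configurations: 0.6×0.96 + 0.85×0.04 = 0.610000
P(flaky test harness | test failure, environment drift, genuine code bug) = 0.034000/0.610000 ≈ 0.0557

P(flaky test harness | test failure, environment drift, genuine code bug) ≈ 0.0557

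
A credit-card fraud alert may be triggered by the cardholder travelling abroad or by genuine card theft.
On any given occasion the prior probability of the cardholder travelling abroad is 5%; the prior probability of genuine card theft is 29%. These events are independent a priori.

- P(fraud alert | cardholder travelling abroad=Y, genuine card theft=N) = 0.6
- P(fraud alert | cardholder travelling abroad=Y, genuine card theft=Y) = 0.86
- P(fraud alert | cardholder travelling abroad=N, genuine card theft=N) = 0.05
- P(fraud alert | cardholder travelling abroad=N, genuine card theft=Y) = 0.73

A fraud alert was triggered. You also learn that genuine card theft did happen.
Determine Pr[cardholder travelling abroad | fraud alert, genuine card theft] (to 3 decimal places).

Weight on cardholder travelling abroad=true, given the evidence: 0.86·0.05 = 0.043000
Denominator P(fraud alert | genuine card theft): 0.73·0.95 + 0.86·0.05 = 0.736500
P(cardholder travelling abroad | fraud alert, genuine card theft) = 0.043000/0.736500 ≈ 0.058

Pr[cardholder travelling abroad | fraud alert, genuine card theft] ≈ 0.058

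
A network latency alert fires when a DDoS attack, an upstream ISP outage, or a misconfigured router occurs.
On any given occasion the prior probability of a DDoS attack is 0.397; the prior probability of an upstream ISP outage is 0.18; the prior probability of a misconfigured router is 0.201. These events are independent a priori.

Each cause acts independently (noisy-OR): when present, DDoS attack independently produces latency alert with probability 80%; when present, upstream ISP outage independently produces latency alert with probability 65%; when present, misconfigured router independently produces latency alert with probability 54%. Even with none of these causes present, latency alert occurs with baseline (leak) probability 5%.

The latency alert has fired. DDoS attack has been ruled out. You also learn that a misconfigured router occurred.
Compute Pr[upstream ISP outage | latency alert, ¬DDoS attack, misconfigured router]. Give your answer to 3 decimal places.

Pr[upstream ISP outage | latency alert, ¬DDoS attack, misconfigured router] ≈ 0.248

Under noisy-OR, P(latency alert | causes) = 1 − (1−0.05)·∏(1−qᵢ) over the active causes.
Numerator (weight on configurations with upstream ISP outage): 0.84705×0.18 = 0.152469
The normalizing constant is 0.563×0.82 + 0.84705×0.18 = 0.614129
P(upstream ISP outage | latency alert, ¬DDoS attack, misconfigured router) = 0.152469/0.614129 ≈ 0.248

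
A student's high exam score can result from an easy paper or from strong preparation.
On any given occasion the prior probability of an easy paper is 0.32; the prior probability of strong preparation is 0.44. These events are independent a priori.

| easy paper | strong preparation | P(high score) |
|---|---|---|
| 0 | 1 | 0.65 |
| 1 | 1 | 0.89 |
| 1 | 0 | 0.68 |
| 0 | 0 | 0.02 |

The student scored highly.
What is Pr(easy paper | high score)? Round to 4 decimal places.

Pr(easy paper | high score) ≈ 0.5502

Numerator (weight on configurations with easy paper): 0.121856 + 0.125312 = 0.247168
Denominator P(high score): 0.02·0.68·0.56 + 0.65·0.68·0.44 + 0.68·0.32·0.56 + 0.89·0.32·0.44 = 0.449264
Posterior = 0.247168 / 0.449264 ≈ 0.5502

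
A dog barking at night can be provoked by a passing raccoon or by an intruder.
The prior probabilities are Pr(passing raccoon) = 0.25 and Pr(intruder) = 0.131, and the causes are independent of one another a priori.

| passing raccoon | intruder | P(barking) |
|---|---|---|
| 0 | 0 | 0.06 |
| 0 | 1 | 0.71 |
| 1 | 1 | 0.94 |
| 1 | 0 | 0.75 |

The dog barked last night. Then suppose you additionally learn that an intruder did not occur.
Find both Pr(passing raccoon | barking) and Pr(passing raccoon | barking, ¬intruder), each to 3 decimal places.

Pr(passing raccoon | barking) ≈ 0.640; Pr(passing raccoon | barking, ¬intruder) ≈ 0.806

By total probability over the 4 (passing raccoon, intruder) configurations:
  P(barking) = 0.06*0.75*0.869 + 0.71*0.75*0.131 + 0.75*0.25*0.869 + 0.94*0.25*0.131
        = 0.039105 + 0.069758 + 0.162938 + 0.030785 = 0.302586
Configurations with passing raccoon contribute 0.193723, so
  P(passing raccoon | barking) = 0.193723 / 0.302586 ≈ 0.640

With the extra evidence:
Numerator (weight on configurations with passing raccoon): 0.75×0.25 = 0.187500
Normalizer over all consistent configurations: 0.06×0.75 + 0.75×0.25 = 0.232500
Posterior = 0.187500 / 0.232500 ≈ 0.806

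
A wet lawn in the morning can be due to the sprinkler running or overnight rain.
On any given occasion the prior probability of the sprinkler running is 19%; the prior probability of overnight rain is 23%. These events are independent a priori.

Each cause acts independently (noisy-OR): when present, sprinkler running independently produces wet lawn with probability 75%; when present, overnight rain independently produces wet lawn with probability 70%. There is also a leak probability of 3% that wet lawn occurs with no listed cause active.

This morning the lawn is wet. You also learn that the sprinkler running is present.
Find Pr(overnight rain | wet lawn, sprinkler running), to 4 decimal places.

Pr(overnight rain | wet lawn, sprinkler running) ≈ 0.2677

Under noisy-OR, P(wet lawn | causes) = 1 − (1−0.03)·∏(1−qᵢ) over the active causes.
Enumerate both values of overnight rain and weight by the priors:
  P(wet lawn | sprinkler running) = 0.7575·0.77 + 0.92725·0.23
        = 0.583275 + 0.213268 = 0.796543
The terms with overnight rain present sum to 0.213268, so
  P(overnight rain | wet lawn, sprinkler running) = 0.213268 / 0.796543 ≈ 0.2677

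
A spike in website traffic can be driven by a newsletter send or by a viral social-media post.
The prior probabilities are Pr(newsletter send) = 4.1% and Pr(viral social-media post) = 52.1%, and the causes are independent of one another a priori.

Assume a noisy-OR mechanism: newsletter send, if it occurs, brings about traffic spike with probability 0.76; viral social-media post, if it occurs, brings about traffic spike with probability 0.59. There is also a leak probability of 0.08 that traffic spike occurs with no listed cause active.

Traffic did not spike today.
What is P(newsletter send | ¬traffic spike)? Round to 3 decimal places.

Under noisy-OR, P(traffic spike | causes) = 1 − (1−0.08)·∏(1−qᵢ) over the active causes.
Weight on newsletter send=true, given the evidence: 0.004336 + 0.001934 = 0.006270
Denominator P(¬traffic spike): 0.92·0.959·0.479 + 0.3772·0.959·0.521 + 0.2208·0.041·0.479 + 0.090528·0.041·0.521 = 0.617346
P(newsletter send | ¬traffic spike) = 0.006270/0.617346 ≈ 0.010

P(newsletter send | ¬traffic spike) ≈ 0.010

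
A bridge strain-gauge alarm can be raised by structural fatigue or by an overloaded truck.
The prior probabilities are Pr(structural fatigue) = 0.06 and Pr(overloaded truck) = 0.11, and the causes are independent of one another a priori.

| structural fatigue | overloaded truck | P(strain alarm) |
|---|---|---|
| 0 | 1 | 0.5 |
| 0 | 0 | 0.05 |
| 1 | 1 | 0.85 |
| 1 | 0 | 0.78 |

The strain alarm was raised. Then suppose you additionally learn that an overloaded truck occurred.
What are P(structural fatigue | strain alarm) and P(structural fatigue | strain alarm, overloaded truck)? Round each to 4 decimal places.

P(structural fatigue | strain alarm) ≈ 0.3357; P(structural fatigue | strain alarm, overloaded truck) ≈ 0.0979

Enumerate the 4 (structural fatigue, overloaded truck) configurations and weight by the priors:
  P(strain alarm) = 0.05*0.94*0.89 + 0.5*0.94*0.11 + 0.78*0.06*0.89 + 0.85*0.06*0.11
        = 0.041830 + 0.051700 + 0.041652 + 0.005610 = 0.140792
The terms with structural fatigue present sum to 0.047262, so
  P(structural fatigue | strain alarm) = 0.047262 / 0.140792 ≈ 0.3357

With the extra evidence:
Weight on structural fatigue=true, given the evidence: 0.85·0.06 = 0.051000
Normalizer over all consistent configurations: 0.5·0.94 + 0.85·0.06 = 0.521000
P(structural fatigue | strain alarm, overloaded truck) = 0.051000/0.521000 ≈ 0.0979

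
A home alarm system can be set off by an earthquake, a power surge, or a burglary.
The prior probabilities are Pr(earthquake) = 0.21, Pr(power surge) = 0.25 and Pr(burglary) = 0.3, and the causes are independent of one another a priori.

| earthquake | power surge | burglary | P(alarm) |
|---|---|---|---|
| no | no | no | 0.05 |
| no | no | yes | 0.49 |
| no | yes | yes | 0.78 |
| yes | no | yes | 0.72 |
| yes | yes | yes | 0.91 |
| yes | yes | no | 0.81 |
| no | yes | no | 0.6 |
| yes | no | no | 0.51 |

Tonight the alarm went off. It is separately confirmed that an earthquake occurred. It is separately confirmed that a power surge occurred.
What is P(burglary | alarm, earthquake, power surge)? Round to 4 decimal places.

P(burglary | alarm, earthquake, power surge) ≈ 0.3250

For the numerator, keep only burglary=true terms: 0.91*0.3 = 0.273000
Normalizer over all consistent configurations: 0.81*0.7 + 0.91*0.3 = 0.840000
Posterior = 0.273000 / 0.840000 ≈ 0.3250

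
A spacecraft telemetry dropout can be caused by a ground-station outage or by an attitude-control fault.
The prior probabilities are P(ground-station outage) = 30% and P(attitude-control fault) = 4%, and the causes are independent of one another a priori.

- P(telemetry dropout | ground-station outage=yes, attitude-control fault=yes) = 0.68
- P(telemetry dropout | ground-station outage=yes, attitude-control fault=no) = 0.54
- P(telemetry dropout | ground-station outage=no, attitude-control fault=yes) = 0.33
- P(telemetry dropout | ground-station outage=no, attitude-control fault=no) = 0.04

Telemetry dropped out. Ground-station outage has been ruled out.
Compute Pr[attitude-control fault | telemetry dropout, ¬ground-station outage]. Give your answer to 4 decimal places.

Pr[attitude-control fault | telemetry dropout, ¬ground-station outage] ≈ 0.2558

Sum P(telemetry dropout|·) weighted by the priors over both values of attitude-control fault:
  P(telemetry dropout | ¬ground-station outage) = 0.04×0.96 + 0.33×0.04
        = 0.038400 + 0.013200 = 0.051600
Configurations with attitude-control fault contribute 0.013200, so
  P(attitude-control fault | telemetry dropout, ¬ground-station outage) = 0.013200 / 0.051600 ≈ 0.2558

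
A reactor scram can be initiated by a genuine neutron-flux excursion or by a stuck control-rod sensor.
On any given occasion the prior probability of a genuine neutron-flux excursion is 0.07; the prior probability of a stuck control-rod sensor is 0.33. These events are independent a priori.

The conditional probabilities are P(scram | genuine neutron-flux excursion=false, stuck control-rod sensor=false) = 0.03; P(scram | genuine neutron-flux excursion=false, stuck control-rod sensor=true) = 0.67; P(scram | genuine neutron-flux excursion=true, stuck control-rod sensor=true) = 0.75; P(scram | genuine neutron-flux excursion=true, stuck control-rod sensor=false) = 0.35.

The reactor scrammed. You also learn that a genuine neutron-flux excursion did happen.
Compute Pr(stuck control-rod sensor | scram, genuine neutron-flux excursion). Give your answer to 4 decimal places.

Pr(stuck control-rod sensor | scram, genuine neutron-flux excursion) ≈ 0.5135

Weight on stuck control-rod sensor=true, given the evidence: 0.75×0.33 = 0.247500
Denominator P(scram | genuine neutron-flux excursion): 0.35×0.67 + 0.75×0.33 = 0.482000
P(stuck control-rod sensor | scram, genuine neutron-flux excursion) = 0.247500/0.482000 ≈ 0.5135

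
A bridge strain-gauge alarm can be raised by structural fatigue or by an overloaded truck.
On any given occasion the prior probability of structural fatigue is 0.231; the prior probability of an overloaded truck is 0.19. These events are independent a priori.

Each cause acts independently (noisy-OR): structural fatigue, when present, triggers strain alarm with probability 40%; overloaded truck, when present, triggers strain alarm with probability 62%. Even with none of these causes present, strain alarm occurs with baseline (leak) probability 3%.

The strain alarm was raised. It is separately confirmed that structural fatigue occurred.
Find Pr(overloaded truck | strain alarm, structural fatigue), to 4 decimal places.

Pr(overloaded truck | strain alarm, structural fatigue) ≈ 0.3041

Under noisy-OR, P(strain alarm | causes) = 1 − (1−0.03)·∏(1−qᵢ) over the active causes.
Weight on overloaded truck=true, given the evidence: 0.77884*0.19 = 0.147980
Denominator P(strain alarm | structural fatigue): 0.418*0.81 + 0.77884*0.19 = 0.486560
Posterior = 0.147980 / 0.486560 ≈ 0.3041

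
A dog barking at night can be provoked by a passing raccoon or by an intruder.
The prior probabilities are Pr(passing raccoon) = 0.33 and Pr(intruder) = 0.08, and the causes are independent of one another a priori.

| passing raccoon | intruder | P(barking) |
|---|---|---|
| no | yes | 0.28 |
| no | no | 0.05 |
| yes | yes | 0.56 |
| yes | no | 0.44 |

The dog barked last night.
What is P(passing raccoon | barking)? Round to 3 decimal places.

For the numerator, keep only passing raccoon=true terms: 0.133584 + 0.014784 = 0.148368
Denominator P(barking): 0.05·0.67·0.92 + 0.28·0.67·0.08 + 0.44·0.33·0.92 + 0.56·0.33·0.08 = 0.194196
Posterior = 0.148368 / 0.194196 ≈ 0.764

P(passing raccoon | barking) ≈ 0.764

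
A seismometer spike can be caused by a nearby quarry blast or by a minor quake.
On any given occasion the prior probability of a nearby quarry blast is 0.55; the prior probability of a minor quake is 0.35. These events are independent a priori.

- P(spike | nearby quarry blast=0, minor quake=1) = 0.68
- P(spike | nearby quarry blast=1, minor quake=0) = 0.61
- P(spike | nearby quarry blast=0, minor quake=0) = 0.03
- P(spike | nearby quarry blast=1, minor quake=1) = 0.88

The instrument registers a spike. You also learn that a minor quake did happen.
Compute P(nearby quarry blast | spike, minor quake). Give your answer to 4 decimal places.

P(spike | minor quake) = 0.68×0.45 + 0.88×0.55 = 0.306000 + 0.484000 = 0.790000
The nearby quarry blast-present share is 0.88×0.55 = 0.484000.
So P(nearby quarry blast | spike, minor quake) = 0.484000/0.790000 ≈ 0.6127.

P(nearby quarry blast | spike, minor quake) ≈ 0.6127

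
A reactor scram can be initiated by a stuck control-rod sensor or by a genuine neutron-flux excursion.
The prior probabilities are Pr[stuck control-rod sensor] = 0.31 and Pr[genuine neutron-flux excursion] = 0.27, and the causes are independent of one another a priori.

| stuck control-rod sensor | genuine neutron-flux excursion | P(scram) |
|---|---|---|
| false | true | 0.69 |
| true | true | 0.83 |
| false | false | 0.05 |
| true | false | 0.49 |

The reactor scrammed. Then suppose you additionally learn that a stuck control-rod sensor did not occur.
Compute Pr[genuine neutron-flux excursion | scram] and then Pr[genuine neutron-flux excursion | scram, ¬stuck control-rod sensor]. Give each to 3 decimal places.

Pr[genuine neutron-flux excursion | scram] ≈ 0.593; Pr[genuine neutron-flux excursion | scram, ¬stuck control-rod sensor] ≈ 0.836

For the numerator, keep only genuine neutron-flux excursion=true terms: 0.128547 + 0.069471 = 0.198018
The normalizing constant is 0.05·0.69·0.73 + 0.69·0.69·0.27 + 0.49·0.31·0.73 + 0.83·0.31·0.27 = 0.334090
Posterior = 0.198018 / 0.334090 ≈ 0.593

With the extra evidence:
Weight on genuine neutron-flux excursion=true, given the evidence: 0.69*0.27 = 0.186300
Denominator P(scram | ¬stuck control-rod sensor): 0.05*0.73 + 0.69*0.27 = 0.222800
Posterior = 0.186300 / 0.222800 ≈ 0.836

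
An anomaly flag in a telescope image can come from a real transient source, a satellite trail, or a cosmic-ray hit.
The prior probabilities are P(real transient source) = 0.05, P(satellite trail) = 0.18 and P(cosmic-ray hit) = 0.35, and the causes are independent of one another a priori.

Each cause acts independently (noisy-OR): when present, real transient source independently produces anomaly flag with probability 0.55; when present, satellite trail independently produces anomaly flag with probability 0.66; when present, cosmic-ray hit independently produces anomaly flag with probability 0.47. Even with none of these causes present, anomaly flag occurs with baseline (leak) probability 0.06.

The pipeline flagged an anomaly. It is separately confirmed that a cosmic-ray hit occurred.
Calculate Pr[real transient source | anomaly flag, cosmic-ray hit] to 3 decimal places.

Pr[real transient source | anomaly flag, cosmic-ray hit] ≈ 0.070

Under noisy-OR, P(anomaly flag | causes) = 1 − (1−0.06)·∏(1−qᵢ) over the active causes.
Numerator (weight on configurations with real transient source): 0.031808 + 0.008314 = 0.040122
Normalizer over all consistent configurations: 0.5018·0.95·0.82 + 0.830612·0.95·0.18 + 0.77581·0.05·0.82 + 0.923775·0.05·0.18 = 0.573059
Posterior = 0.040122 / 0.573059 ≈ 0.070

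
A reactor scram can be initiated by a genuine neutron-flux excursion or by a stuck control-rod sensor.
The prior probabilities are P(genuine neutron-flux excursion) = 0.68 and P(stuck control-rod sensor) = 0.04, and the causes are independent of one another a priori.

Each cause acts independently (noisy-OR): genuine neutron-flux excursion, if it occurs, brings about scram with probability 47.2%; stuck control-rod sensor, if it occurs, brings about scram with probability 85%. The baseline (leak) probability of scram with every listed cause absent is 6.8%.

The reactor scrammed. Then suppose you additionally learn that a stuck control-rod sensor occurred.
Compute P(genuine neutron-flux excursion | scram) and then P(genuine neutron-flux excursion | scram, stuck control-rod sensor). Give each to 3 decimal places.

Under noisy-OR, P(scram | causes) = 1 − (1−0.068)·∏(1−qᵢ) over the active causes.
Sum P(scram|·) weighted by the priors over the 4 (genuine neutron-flux excursion, stuck control-rod sensor) configurations:
  P(scram) = 0.068·0.32·0.96 + 0.8602·0.32·0.04 + 0.507904·0.68·0.96 + 0.926186·0.68·0.04
        = 0.020890 + 0.011011 + 0.331560 + 0.025192 = 0.388653
Configurations with genuine neutron-flux excursion contribute 0.356752, so
  P(genuine neutron-flux excursion | scram) = 0.356752 / 0.388653 ≈ 0.918

Now also conditioning on stuck control-rod sensor=true:
P(scram | stuck control-rod sensor) = 0.8602·0.32 + 0.926186·0.68 = 0.275264 + 0.629806 = 0.905070
Restricting to configurations with genuine neutron-flux excursion present: 0.926186·0.68 = 0.629806.
P(genuine neutron-flux excursion | scram, stuck control-rod sensor) = 0.629806 / 0.905070 ≈ 0.696

P(genuine neutron-flux excursion | scram) ≈ 0.918; P(genuine neutron-flux excursion | scram, stuck control-rod sensor) ≈ 0.696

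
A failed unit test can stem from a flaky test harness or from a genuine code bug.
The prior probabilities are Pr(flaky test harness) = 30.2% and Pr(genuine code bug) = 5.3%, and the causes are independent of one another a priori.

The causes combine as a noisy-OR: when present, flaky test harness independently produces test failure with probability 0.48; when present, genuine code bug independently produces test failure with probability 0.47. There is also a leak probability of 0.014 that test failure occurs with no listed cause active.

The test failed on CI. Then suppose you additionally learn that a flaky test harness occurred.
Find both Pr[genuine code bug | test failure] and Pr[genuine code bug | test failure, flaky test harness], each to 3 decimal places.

Pr[genuine code bug | test failure] ≈ 0.165; Pr[genuine code bug | test failure, flaky test harness] ≈ 0.077

Under noisy-OR, P(test failure | causes) = 1 − (1−0.014)·∏(1−qᵢ) over the active causes.
P(test failure) = 0.014*0.698*0.947 + 0.47742*0.698*0.053 + 0.48728*0.302*0.947 + 0.728258*0.302*0.053 = 0.009254 + 0.017662 + 0.139359 + 0.011656 = 0.177931
The genuine code bug-present share is 0.017662 + 0.011656 = 0.029318.
Hence the posterior is 0.029318/0.177931 ≈ 0.165.

With the extra evidence:
Numerator (weight on configurations with genuine code bug): 0.728258×0.053 = 0.038598
The normalizing constant is 0.48728×0.947 + 0.728258×0.053 = 0.500052
Posterior = 0.038598 / 0.500052 ≈ 0.077
This is intercausal reasoning (explaining away): once flaky test harness accounts for the test failure, genuine code bug becomes less likely.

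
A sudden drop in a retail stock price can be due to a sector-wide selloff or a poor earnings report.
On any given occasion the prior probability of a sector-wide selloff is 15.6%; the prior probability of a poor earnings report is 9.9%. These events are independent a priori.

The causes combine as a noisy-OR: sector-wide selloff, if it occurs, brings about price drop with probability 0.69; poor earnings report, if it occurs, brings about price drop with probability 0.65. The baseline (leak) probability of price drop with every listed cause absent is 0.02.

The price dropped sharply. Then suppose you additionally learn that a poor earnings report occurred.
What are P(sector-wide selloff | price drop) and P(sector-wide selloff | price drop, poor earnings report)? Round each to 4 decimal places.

Under noisy-OR, P(price drop | causes) = 1 − (1−0.02)·∏(1−qᵢ) over the active causes.
P(price drop) = 0.02×0.844×0.901 + 0.657×0.844×0.099 + 0.6962×0.156×0.901 + 0.89367×0.156×0.099 = 0.015209 + 0.054896 + 0.097855 + 0.013802 = 0.181762
Of this, 0.111657 comes from 0.097855 + 0.013802 (the sector-wide selloff=true cases).
P(sector-wide selloff | price drop) = 0.111657 / 0.181762 ≈ 0.6143

Now also conditioning on poor earnings report=true:
Sum P(price drop|·) weighted by the priors over both values of sector-wide selloff:
  P(price drop | poor earnings report) = 0.657*0.844 + 0.89367*0.156
        = 0.554508 + 0.139413 = 0.693921
The terms with sector-wide selloff present sum to 0.139413, so
  P(sector-wide selloff | price drop, poor earnings report) = 0.139413 / 0.693921 ≈ 0.2009

P(sector-wide selloff | price drop) ≈ 0.6143; P(sector-wide selloff | price drop, poor earnings report) ≈ 0.2009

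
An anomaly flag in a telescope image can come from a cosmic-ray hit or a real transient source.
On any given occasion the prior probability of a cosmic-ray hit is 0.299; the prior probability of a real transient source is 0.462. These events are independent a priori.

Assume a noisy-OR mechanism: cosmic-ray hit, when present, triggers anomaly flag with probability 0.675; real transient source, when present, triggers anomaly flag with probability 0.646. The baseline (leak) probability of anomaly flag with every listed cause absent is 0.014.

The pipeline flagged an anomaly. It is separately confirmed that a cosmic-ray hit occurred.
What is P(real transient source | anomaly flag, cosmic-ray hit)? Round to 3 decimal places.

P(real transient source | anomaly flag, cosmic-ray hit) ≈ 0.528

Under noisy-OR, P(anomaly flag | causes) = 1 − (1−0.014)·∏(1−qᵢ) over the active causes.
Weight on real transient source=true, given the evidence: 0.886561×0.462 = 0.409591
Denominator P(anomaly flag | cosmic-ray hit): 0.67955×0.538 + 0.886561×0.462 = 0.775189
P(real transient source | anomaly flag, cosmic-ray hit) = 0.409591/0.775189 ≈ 0.528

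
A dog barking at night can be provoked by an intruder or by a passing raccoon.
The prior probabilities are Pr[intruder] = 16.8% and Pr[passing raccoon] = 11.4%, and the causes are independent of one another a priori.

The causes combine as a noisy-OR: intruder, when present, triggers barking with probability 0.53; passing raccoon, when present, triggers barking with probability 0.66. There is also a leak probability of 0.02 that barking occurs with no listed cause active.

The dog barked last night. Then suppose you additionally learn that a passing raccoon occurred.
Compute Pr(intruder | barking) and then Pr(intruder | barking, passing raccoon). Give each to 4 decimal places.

Pr(intruder | barking) ≈ 0.5529; Pr(intruder | barking, passing raccoon) ≈ 0.2034

Under noisy-OR, P(barking | causes) = 1 − (1−0.02)·∏(1−qᵢ) over the active causes.
Sum P(barking|·) weighted by the priors over the 4 (intruder, passing raccoon) configurations:
  P(barking) = 0.02*0.832*0.886 + 0.6668*0.832*0.114 + 0.5394*0.168*0.886 + 0.843396*0.168*0.114
        = 0.014743 + 0.063245 + 0.080289 + 0.016153 = 0.174430
Keeping only the intruder-present terms gives 0.096442, so
  P(intruder | barking) = 0.096442 / 0.174430 ≈ 0.5529

Now condition on the additional information:
P(barking | passing raccoon) = 0.6668×0.832 + 0.843396×0.168 = 0.554778 + 0.141691 = 0.696469
Restricting to configurations with intruder present: 0.843396×0.168 = 0.141691.
P(intruder | barking, passing raccoon) = 0.141691 / 0.696469 ≈ 0.2034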